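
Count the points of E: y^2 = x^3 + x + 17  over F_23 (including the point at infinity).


For each x in F_23, count y with y^2 = x^3 + 1 x + 17 mod 23:
  x = 2: RHS = 4, y in [2, 21]  -> 2 point(s)
  x = 3: RHS = 1, y in [1, 22]  -> 2 point(s)
  x = 4: RHS = 16, y in [4, 19]  -> 2 point(s)
  x = 5: RHS = 9, y in [3, 20]  -> 2 point(s)
  x = 6: RHS = 9, y in [3, 20]  -> 2 point(s)
  x = 8: RHS = 8, y in [10, 13]  -> 2 point(s)
  x = 11: RHS = 2, y in [5, 18]  -> 2 point(s)
  x = 12: RHS = 9, y in [3, 20]  -> 2 point(s)
  x = 15: RHS = 3, y in [7, 16]  -> 2 point(s)
  x = 16: RHS = 12, y in [9, 14]  -> 2 point(s)
  x = 17: RHS = 2, y in [5, 18]  -> 2 point(s)
  x = 18: RHS = 2, y in [5, 18]  -> 2 point(s)
  x = 19: RHS = 18, y in [8, 15]  -> 2 point(s)
Affine points: 26. Add the point at infinity: total = 27.

#E(F_23) = 27


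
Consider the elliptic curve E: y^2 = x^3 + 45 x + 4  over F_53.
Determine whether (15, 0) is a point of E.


Check whether y^2 = x^3 + 45 x + 4 (mod 53) for (x, y) = (15, 0).
LHS: y^2 = 0^2 mod 53 = 0
RHS: x^3 + 45 x + 4 = 15^3 + 45*15 + 4 mod 53 = 26
LHS != RHS

No, not on the curve


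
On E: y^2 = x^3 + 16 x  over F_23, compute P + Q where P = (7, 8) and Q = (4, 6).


P != Q, so use the chord formula.
s = (y2 - y1) / (x2 - x1) = (21) / (20) mod 23 = 16
x3 = s^2 - x1 - x2 mod 23 = 16^2 - 7 - 4 = 15
y3 = s (x1 - x3) - y1 mod 23 = 16 * (7 - 15) - 8 = 2

P + Q = (15, 2)


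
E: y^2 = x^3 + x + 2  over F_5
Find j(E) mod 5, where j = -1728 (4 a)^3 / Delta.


Delta = -16(4 a^3 + 27 b^2) mod 5 = 3
-1728 * (4 a)^3 = -1728 * (4*1)^3 mod 5 = 3
j = 3 * 3^(-1) mod 5 = 1

j = 1 (mod 5)


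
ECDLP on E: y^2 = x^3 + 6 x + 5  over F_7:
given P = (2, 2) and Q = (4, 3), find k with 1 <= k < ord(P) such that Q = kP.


Enumerate multiples of P until we hit Q = (4, 3):
  1P = (2, 2)
  2P = (4, 3)
Match found at i = 2.

k = 2


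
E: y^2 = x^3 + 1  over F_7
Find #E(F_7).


For each x in F_7, count y with y^2 = x^3 + 0 x + 1 mod 7:
  x = 0: RHS = 1, y in [1, 6]  -> 2 point(s)
  x = 1: RHS = 2, y in [3, 4]  -> 2 point(s)
  x = 2: RHS = 2, y in [3, 4]  -> 2 point(s)
  x = 3: RHS = 0, y in [0]  -> 1 point(s)
  x = 4: RHS = 2, y in [3, 4]  -> 2 point(s)
  x = 5: RHS = 0, y in [0]  -> 1 point(s)
  x = 6: RHS = 0, y in [0]  -> 1 point(s)
Affine points: 11. Add the point at infinity: total = 12.

#E(F_7) = 12


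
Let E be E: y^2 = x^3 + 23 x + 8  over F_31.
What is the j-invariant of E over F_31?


Delta = -16(4 a^3 + 27 b^2) mod 31 = 5
-1728 * (4 a)^3 = -1728 * (4*23)^3 mod 31 = 23
j = 23 * 5^(-1) mod 31 = 17

j = 17 (mod 31)


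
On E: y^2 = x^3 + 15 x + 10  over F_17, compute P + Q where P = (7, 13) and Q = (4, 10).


P != Q, so use the chord formula.
s = (y2 - y1) / (x2 - x1) = (14) / (14) mod 17 = 1
x3 = s^2 - x1 - x2 mod 17 = 1^2 - 7 - 4 = 7
y3 = s (x1 - x3) - y1 mod 17 = 1 * (7 - 7) - 13 = 4

P + Q = (7, 4)


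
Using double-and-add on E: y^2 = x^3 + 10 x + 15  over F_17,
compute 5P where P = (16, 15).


k = 5 = 101_2 (binary, LSB first: 101)
Double-and-add from P = (16, 15):
  bit 0 = 1: acc = O + (16, 15) = (16, 15)
  bit 1 = 0: acc unchanged = (16, 15)
  bit 2 = 1: acc = (16, 15) + (2, 14) = (1, 14)

5P = (1, 14)


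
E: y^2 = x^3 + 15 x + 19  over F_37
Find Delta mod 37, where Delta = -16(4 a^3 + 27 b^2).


4 a^3 + 27 b^2 = 4*15^3 + 27*19^2 = 13500 + 9747 = 23247
Delta = -16 * (23247) = -371952
Delta mod 37 = 9

Delta = 9 (mod 37)


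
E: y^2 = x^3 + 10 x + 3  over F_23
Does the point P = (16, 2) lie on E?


Check whether y^2 = x^3 + 10 x + 3 (mod 23) for (x, y) = (16, 2).
LHS: y^2 = 2^2 mod 23 = 4
RHS: x^3 + 10 x + 3 = 16^3 + 10*16 + 3 mod 23 = 4
LHS = RHS

Yes, on the curve


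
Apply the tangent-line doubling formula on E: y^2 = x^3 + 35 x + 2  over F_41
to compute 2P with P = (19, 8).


Doubling: s = (3 x1^2 + a) / (2 y1)
s = (3*19^2 + 35) / (2*8) mod 41 = 34
x3 = s^2 - 2 x1 mod 41 = 34^2 - 2*19 = 11
y3 = s (x1 - x3) - y1 mod 41 = 34 * (19 - 11) - 8 = 18

2P = (11, 18)


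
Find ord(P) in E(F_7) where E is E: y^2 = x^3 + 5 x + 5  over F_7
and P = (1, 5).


Compute successive multiples of P until we hit O:
  1P = (1, 5)
  2P = (2, 4)
  3P = (5, 6)
  4P = (5, 1)
  5P = (2, 3)
  6P = (1, 2)
  7P = O

ord(P) = 7


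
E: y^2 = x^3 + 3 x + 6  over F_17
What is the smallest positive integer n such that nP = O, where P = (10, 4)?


Compute successive multiples of P until we hit O:
  1P = (10, 4)
  2P = (16, 11)
  3P = (7, 8)
  4P = (15, 14)
  5P = (13, 7)
  6P = (12, 11)
  7P = (3, 12)
  8P = (6, 6)
  ... (continuing to 21P)
  21P = O

ord(P) = 21


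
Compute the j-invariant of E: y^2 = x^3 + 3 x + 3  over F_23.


Delta = -16(4 a^3 + 27 b^2) mod 23 = 19
-1728 * (4 a)^3 = -1728 * (4*3)^3 mod 23 = 14
j = 14 * 19^(-1) mod 23 = 8

j = 8 (mod 23)


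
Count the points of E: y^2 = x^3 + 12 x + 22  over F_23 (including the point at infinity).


For each x in F_23, count y with y^2 = x^3 + 12 x + 22 mod 23:
  x = 1: RHS = 12, y in [9, 14]  -> 2 point(s)
  x = 2: RHS = 8, y in [10, 13]  -> 2 point(s)
  x = 3: RHS = 16, y in [4, 19]  -> 2 point(s)
  x = 5: RHS = 0, y in [0]  -> 1 point(s)
  x = 7: RHS = 12, y in [9, 14]  -> 2 point(s)
  x = 8: RHS = 9, y in [3, 20]  -> 2 point(s)
  x = 9: RHS = 8, y in [10, 13]  -> 2 point(s)
  x = 11: RHS = 13, y in [6, 17]  -> 2 point(s)
  x = 12: RHS = 8, y in [10, 13]  -> 2 point(s)
  x = 13: RHS = 6, y in [11, 12]  -> 2 point(s)
  x = 14: RHS = 13, y in [6, 17]  -> 2 point(s)
  x = 15: RHS = 12, y in [9, 14]  -> 2 point(s)
  x = 16: RHS = 9, y in [3, 20]  -> 2 point(s)
  x = 19: RHS = 2, y in [5, 18]  -> 2 point(s)
  x = 21: RHS = 13, y in [6, 17]  -> 2 point(s)
  x = 22: RHS = 9, y in [3, 20]  -> 2 point(s)
Affine points: 31. Add the point at infinity: total = 32.

#E(F_23) = 32


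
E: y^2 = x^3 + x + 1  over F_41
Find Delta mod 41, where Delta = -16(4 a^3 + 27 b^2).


4 a^3 + 27 b^2 = 4*1^3 + 27*1^2 = 4 + 27 = 31
Delta = -16 * (31) = -496
Delta mod 41 = 37

Delta = 37 (mod 41)


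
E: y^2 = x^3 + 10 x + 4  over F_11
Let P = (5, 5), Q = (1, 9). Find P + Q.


P != Q, so use the chord formula.
s = (y2 - y1) / (x2 - x1) = (4) / (7) mod 11 = 10
x3 = s^2 - x1 - x2 mod 11 = 10^2 - 5 - 1 = 6
y3 = s (x1 - x3) - y1 mod 11 = 10 * (5 - 6) - 5 = 7

P + Q = (6, 7)


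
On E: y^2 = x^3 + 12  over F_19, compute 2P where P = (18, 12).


Doubling: s = (3 x1^2 + a) / (2 y1)
s = (3*18^2 + 0) / (2*12) mod 19 = 12
x3 = s^2 - 2 x1 mod 19 = 12^2 - 2*18 = 13
y3 = s (x1 - x3) - y1 mod 19 = 12 * (18 - 13) - 12 = 10

2P = (13, 10)


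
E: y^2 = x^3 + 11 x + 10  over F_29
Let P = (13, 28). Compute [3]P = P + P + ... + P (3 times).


k = 3 = 11_2 (binary, LSB first: 11)
Double-and-add from P = (13, 28):
  bit 0 = 1: acc = O + (13, 28) = (13, 28)
  bit 1 = 1: acc = (13, 28) + (7, 13) = (8, 28)

3P = (8, 28)


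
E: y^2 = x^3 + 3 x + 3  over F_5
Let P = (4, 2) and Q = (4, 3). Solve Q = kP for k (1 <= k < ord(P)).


Enumerate multiples of P until we hit Q = (4, 3):
  1P = (4, 2)
  2P = (3, 2)
  3P = (3, 3)
  4P = (4, 3)
Match found at i = 4.

k = 4


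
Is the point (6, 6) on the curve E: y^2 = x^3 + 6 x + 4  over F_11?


Check whether y^2 = x^3 + 6 x + 4 (mod 11) for (x, y) = (6, 6).
LHS: y^2 = 6^2 mod 11 = 3
RHS: x^3 + 6 x + 4 = 6^3 + 6*6 + 4 mod 11 = 3
LHS = RHS

Yes, on the curve


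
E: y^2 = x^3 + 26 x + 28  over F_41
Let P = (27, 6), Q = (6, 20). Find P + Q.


P != Q, so use the chord formula.
s = (y2 - y1) / (x2 - x1) = (14) / (20) mod 41 = 13
x3 = s^2 - x1 - x2 mod 41 = 13^2 - 27 - 6 = 13
y3 = s (x1 - x3) - y1 mod 41 = 13 * (27 - 13) - 6 = 12

P + Q = (13, 12)


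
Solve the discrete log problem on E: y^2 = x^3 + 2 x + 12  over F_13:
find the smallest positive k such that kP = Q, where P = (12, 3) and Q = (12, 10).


Enumerate multiples of P until we hit Q = (12, 10):
  1P = (12, 3)
  2P = (11, 0)
  3P = (12, 10)
Match found at i = 3.

k = 3


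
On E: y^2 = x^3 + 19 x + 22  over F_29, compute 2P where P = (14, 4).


k = 2 = 10_2 (binary, LSB first: 01)
Double-and-add from P = (14, 4):
  bit 0 = 0: acc unchanged = O
  bit 1 = 1: acc = O + (21, 5) = (21, 5)

2P = (21, 5)


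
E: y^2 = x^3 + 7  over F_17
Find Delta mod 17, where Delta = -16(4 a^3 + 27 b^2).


4 a^3 + 27 b^2 = 4*0^3 + 27*7^2 = 0 + 1323 = 1323
Delta = -16 * (1323) = -21168
Delta mod 17 = 14

Delta = 14 (mod 17)


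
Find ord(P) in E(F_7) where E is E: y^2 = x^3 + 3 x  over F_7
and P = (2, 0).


Compute successive multiples of P until we hit O:
  1P = (2, 0)
  2P = O

ord(P) = 2


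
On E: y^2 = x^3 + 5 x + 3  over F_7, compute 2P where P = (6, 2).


Doubling: s = (3 x1^2 + a) / (2 y1)
s = (3*6^2 + 5) / (2*2) mod 7 = 2
x3 = s^2 - 2 x1 mod 7 = 2^2 - 2*6 = 6
y3 = s (x1 - x3) - y1 mod 7 = 2 * (6 - 6) - 2 = 5

2P = (6, 5)


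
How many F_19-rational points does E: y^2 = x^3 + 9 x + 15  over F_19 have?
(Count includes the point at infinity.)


For each x in F_19, count y with y^2 = x^3 + 9 x + 15 mod 19:
  x = 1: RHS = 6, y in [5, 14]  -> 2 point(s)
  x = 4: RHS = 1, y in [1, 18]  -> 2 point(s)
  x = 6: RHS = 0, y in [0]  -> 1 point(s)
  x = 11: RHS = 1, y in [1, 18]  -> 2 point(s)
  x = 13: RHS = 11, y in [7, 12]  -> 2 point(s)
  x = 14: RHS = 16, y in [4, 15]  -> 2 point(s)
  x = 18: RHS = 5, y in [9, 10]  -> 2 point(s)
Affine points: 13. Add the point at infinity: total = 14.

#E(F_19) = 14


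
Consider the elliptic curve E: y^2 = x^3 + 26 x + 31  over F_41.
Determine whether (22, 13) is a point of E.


Check whether y^2 = x^3 + 26 x + 31 (mod 41) for (x, y) = (22, 13).
LHS: y^2 = 13^2 mod 41 = 5
RHS: x^3 + 26 x + 31 = 22^3 + 26*22 + 31 mod 41 = 17
LHS != RHS

No, not on the curve


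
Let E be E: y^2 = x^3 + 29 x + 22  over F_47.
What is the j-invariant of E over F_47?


Delta = -16(4 a^3 + 27 b^2) mod 47 = 36
-1728 * (4 a)^3 = -1728 * (4*29)^3 mod 47 = 4
j = 4 * 36^(-1) mod 47 = 21

j = 21 (mod 47)


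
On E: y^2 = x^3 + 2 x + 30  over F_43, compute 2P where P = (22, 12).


Doubling: s = (3 x1^2 + a) / (2 y1)
s = (3*22^2 + 2) / (2*12) mod 43 = 14
x3 = s^2 - 2 x1 mod 43 = 14^2 - 2*22 = 23
y3 = s (x1 - x3) - y1 mod 43 = 14 * (22 - 23) - 12 = 17

2P = (23, 17)


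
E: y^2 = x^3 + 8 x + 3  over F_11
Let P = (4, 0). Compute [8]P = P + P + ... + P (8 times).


k = 8 = 1000_2 (binary, LSB first: 0001)
Double-and-add from P = (4, 0):
  bit 0 = 0: acc unchanged = O
  bit 1 = 0: acc unchanged = O
  bit 2 = 0: acc unchanged = O
  bit 3 = 1: acc = O + O = O

8P = O


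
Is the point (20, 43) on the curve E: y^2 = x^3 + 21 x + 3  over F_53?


Check whether y^2 = x^3 + 21 x + 3 (mod 53) for (x, y) = (20, 43).
LHS: y^2 = 43^2 mod 53 = 47
RHS: x^3 + 21 x + 3 = 20^3 + 21*20 + 3 mod 53 = 49
LHS != RHS

No, not on the curve


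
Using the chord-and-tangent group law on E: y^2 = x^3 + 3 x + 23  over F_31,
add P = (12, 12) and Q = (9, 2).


P != Q, so use the chord formula.
s = (y2 - y1) / (x2 - x1) = (21) / (28) mod 31 = 24
x3 = s^2 - x1 - x2 mod 31 = 24^2 - 12 - 9 = 28
y3 = s (x1 - x3) - y1 mod 31 = 24 * (12 - 28) - 12 = 7

P + Q = (28, 7)


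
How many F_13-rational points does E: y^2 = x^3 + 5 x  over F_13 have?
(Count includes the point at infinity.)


For each x in F_13, count y with y^2 = x^3 + 5 x + 0 mod 13:
  x = 0: RHS = 0, y in [0]  -> 1 point(s)
  x = 3: RHS = 3, y in [4, 9]  -> 2 point(s)
  x = 6: RHS = 12, y in [5, 8]  -> 2 point(s)
  x = 7: RHS = 1, y in [1, 12]  -> 2 point(s)
  x = 10: RHS = 10, y in [6, 7]  -> 2 point(s)
Affine points: 9. Add the point at infinity: total = 10.

#E(F_13) = 10


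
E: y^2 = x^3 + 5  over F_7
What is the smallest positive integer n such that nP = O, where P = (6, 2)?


Compute successive multiples of P until we hit O:
  1P = (6, 2)
  2P = (3, 2)
  3P = (5, 5)
  4P = (5, 2)
  5P = (3, 5)
  6P = (6, 5)
  7P = O

ord(P) = 7


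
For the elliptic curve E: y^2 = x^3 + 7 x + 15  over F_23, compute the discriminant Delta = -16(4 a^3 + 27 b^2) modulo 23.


4 a^3 + 27 b^2 = 4*7^3 + 27*15^2 = 1372 + 6075 = 7447
Delta = -16 * (7447) = -119152
Delta mod 23 = 11

Delta = 11 (mod 23)


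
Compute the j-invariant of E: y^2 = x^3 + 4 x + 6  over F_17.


Delta = -16(4 a^3 + 27 b^2) mod 17 = 4
-1728 * (4 a)^3 = -1728 * (4*4)^3 mod 17 = 11
j = 11 * 4^(-1) mod 17 = 7

j = 7 (mod 17)


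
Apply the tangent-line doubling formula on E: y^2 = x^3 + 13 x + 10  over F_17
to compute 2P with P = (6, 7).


Doubling: s = (3 x1^2 + a) / (2 y1)
s = (3*6^2 + 13) / (2*7) mod 17 = 5
x3 = s^2 - 2 x1 mod 17 = 5^2 - 2*6 = 13
y3 = s (x1 - x3) - y1 mod 17 = 5 * (6 - 13) - 7 = 9

2P = (13, 9)


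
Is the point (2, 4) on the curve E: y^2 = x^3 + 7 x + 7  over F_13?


Check whether y^2 = x^3 + 7 x + 7 (mod 13) for (x, y) = (2, 4).
LHS: y^2 = 4^2 mod 13 = 3
RHS: x^3 + 7 x + 7 = 2^3 + 7*2 + 7 mod 13 = 3
LHS = RHS

Yes, on the curve


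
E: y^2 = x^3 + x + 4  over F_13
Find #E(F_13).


For each x in F_13, count y with y^2 = x^3 + 1 x + 4 mod 13:
  x = 0: RHS = 4, y in [2, 11]  -> 2 point(s)
  x = 2: RHS = 1, y in [1, 12]  -> 2 point(s)
  x = 5: RHS = 4, y in [2, 11]  -> 2 point(s)
  x = 7: RHS = 3, y in [4, 9]  -> 2 point(s)
  x = 8: RHS = 4, y in [2, 11]  -> 2 point(s)
  x = 9: RHS = 1, y in [1, 12]  -> 2 point(s)
  x = 10: RHS = 0, y in [0]  -> 1 point(s)
Affine points: 13. Add the point at infinity: total = 14.

#E(F_13) = 14


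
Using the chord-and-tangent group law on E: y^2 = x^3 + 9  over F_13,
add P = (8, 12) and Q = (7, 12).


P != Q, so use the chord formula.
s = (y2 - y1) / (x2 - x1) = (0) / (12) mod 13 = 0
x3 = s^2 - x1 - x2 mod 13 = 0^2 - 8 - 7 = 11
y3 = s (x1 - x3) - y1 mod 13 = 0 * (8 - 11) - 12 = 1

P + Q = (11, 1)


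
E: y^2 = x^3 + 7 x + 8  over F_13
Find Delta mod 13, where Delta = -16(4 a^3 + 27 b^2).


4 a^3 + 27 b^2 = 4*7^3 + 27*8^2 = 1372 + 1728 = 3100
Delta = -16 * (3100) = -49600
Delta mod 13 = 8

Delta = 8 (mod 13)


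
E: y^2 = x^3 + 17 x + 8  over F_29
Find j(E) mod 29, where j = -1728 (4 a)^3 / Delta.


Delta = -16(4 a^3 + 27 b^2) mod 29 = 4
-1728 * (4 a)^3 = -1728 * (4*17)^3 mod 29 = 23
j = 23 * 4^(-1) mod 29 = 13

j = 13 (mod 29)


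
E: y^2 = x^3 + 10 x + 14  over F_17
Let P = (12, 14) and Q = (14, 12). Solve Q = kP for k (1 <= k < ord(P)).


Enumerate multiples of P until we hit Q = (14, 12):
  1P = (12, 14)
  2P = (10, 3)
  3P = (4, 13)
  4P = (5, 6)
  5P = (2, 12)
  6P = (1, 12)
  7P = (6, 1)
  8P = (7, 11)
  9P = (14, 12)
Match found at i = 9.

k = 9


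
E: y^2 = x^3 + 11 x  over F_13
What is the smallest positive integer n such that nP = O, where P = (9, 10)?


Compute successive multiples of P until we hit O:
  1P = (9, 10)
  2P = (9, 3)
  3P = O

ord(P) = 3


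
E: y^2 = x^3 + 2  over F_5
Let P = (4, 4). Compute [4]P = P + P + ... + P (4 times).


k = 4 = 100_2 (binary, LSB first: 001)
Double-and-add from P = (4, 4):
  bit 0 = 0: acc unchanged = O
  bit 1 = 0: acc unchanged = O
  bit 2 = 1: acc = O + (3, 3) = (3, 3)

4P = (3, 3)


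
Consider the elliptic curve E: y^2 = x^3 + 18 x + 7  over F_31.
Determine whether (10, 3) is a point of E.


Check whether y^2 = x^3 + 18 x + 7 (mod 31) for (x, y) = (10, 3).
LHS: y^2 = 3^2 mod 31 = 9
RHS: x^3 + 18 x + 7 = 10^3 + 18*10 + 7 mod 31 = 9
LHS = RHS

Yes, on the curve


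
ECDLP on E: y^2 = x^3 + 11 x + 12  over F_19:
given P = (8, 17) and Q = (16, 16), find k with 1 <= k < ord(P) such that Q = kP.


Enumerate multiples of P until we hit Q = (16, 16):
  1P = (8, 17)
  2P = (10, 18)
  3P = (6, 3)
  4P = (16, 3)
  5P = (4, 14)
  6P = (4, 5)
  7P = (16, 16)
Match found at i = 7.

k = 7


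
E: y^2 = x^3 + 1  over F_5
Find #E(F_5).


For each x in F_5, count y with y^2 = x^3 + 0 x + 1 mod 5:
  x = 0: RHS = 1, y in [1, 4]  -> 2 point(s)
  x = 2: RHS = 4, y in [2, 3]  -> 2 point(s)
  x = 4: RHS = 0, y in [0]  -> 1 point(s)
Affine points: 5. Add the point at infinity: total = 6.

#E(F_5) = 6


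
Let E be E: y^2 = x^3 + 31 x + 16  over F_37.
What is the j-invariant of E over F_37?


Delta = -16(4 a^3 + 27 b^2) mod 37 = 24
-1728 * (4 a)^3 = -1728 * (4*31)^3 mod 37 = 6
j = 6 * 24^(-1) mod 37 = 28

j = 28 (mod 37)


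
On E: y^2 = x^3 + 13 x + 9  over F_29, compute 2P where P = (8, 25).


Doubling: s = (3 x1^2 + a) / (2 y1)
s = (3*8^2 + 13) / (2*25) mod 29 = 7
x3 = s^2 - 2 x1 mod 29 = 7^2 - 2*8 = 4
y3 = s (x1 - x3) - y1 mod 29 = 7 * (8 - 4) - 25 = 3

2P = (4, 3)


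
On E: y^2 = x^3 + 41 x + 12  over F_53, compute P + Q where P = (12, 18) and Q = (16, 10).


P != Q, so use the chord formula.
s = (y2 - y1) / (x2 - x1) = (45) / (4) mod 53 = 51
x3 = s^2 - x1 - x2 mod 53 = 51^2 - 12 - 16 = 29
y3 = s (x1 - x3) - y1 mod 53 = 51 * (12 - 29) - 18 = 16

P + Q = (29, 16)


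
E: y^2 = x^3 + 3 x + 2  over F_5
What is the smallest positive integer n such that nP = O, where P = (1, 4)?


Compute successive multiples of P until we hit O:
  1P = (1, 4)
  2P = (2, 4)
  3P = (2, 1)
  4P = (1, 1)
  5P = O

ord(P) = 5


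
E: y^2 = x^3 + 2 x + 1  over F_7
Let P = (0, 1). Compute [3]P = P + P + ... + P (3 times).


k = 3 = 11_2 (binary, LSB first: 11)
Double-and-add from P = (0, 1):
  bit 0 = 1: acc = O + (0, 1) = (0, 1)
  bit 1 = 1: acc = (0, 1) + (1, 5) = (1, 2)

3P = (1, 2)


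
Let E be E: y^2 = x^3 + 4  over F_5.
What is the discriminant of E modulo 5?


4 a^3 + 27 b^2 = 4*0^3 + 27*4^2 = 0 + 432 = 432
Delta = -16 * (432) = -6912
Delta mod 5 = 3

Delta = 3 (mod 5)


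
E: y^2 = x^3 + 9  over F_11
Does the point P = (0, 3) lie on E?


Check whether y^2 = x^3 + 0 x + 9 (mod 11) for (x, y) = (0, 3).
LHS: y^2 = 3^2 mod 11 = 9
RHS: x^3 + 0 x + 9 = 0^3 + 0*0 + 9 mod 11 = 9
LHS = RHS

Yes, on the curve


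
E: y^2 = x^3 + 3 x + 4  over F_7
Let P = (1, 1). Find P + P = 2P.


Doubling: s = (3 x1^2 + a) / (2 y1)
s = (3*1^2 + 3) / (2*1) mod 7 = 3
x3 = s^2 - 2 x1 mod 7 = 3^2 - 2*1 = 0
y3 = s (x1 - x3) - y1 mod 7 = 3 * (1 - 0) - 1 = 2

2P = (0, 2)


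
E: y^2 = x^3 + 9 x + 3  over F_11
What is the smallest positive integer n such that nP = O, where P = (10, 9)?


Compute successive multiples of P until we hit O:
  1P = (10, 9)
  2P = (0, 5)
  3P = (6, 8)
  4P = (4, 9)
  5P = (8, 2)
  6P = (8, 9)
  7P = (4, 2)
  8P = (6, 3)
  ... (continuing to 11P)
  11P = O

ord(P) = 11


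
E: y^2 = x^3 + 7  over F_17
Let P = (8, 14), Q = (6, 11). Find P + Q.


P != Q, so use the chord formula.
s = (y2 - y1) / (x2 - x1) = (14) / (15) mod 17 = 10
x3 = s^2 - x1 - x2 mod 17 = 10^2 - 8 - 6 = 1
y3 = s (x1 - x3) - y1 mod 17 = 10 * (8 - 1) - 14 = 5

P + Q = (1, 5)


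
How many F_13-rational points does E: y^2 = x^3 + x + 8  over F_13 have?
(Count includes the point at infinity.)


For each x in F_13, count y with y^2 = x^3 + 1 x + 8 mod 13:
  x = 1: RHS = 10, y in [6, 7]  -> 2 point(s)
  x = 3: RHS = 12, y in [5, 8]  -> 2 point(s)
  x = 6: RHS = 9, y in [3, 10]  -> 2 point(s)
  x = 10: RHS = 4, y in [2, 11]  -> 2 point(s)
Affine points: 8. Add the point at infinity: total = 9.

#E(F_13) = 9


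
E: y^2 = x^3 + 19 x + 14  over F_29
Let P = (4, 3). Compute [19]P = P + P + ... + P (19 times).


k = 19 = 10011_2 (binary, LSB first: 11001)
Double-and-add from P = (4, 3):
  bit 0 = 1: acc = O + (4, 3) = (4, 3)
  bit 1 = 1: acc = (4, 3) + (16, 8) = (13, 15)
  bit 2 = 0: acc unchanged = (13, 15)
  bit 3 = 0: acc unchanged = (13, 15)
  bit 4 = 1: acc = (13, 15) + (28, 9) = (16, 21)

19P = (16, 21)


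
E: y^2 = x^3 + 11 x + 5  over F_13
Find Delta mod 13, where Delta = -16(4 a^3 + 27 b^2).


4 a^3 + 27 b^2 = 4*11^3 + 27*5^2 = 5324 + 675 = 5999
Delta = -16 * (5999) = -95984
Delta mod 13 = 8

Delta = 8 (mod 13)


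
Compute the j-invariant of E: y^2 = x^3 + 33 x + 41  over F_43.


Delta = -16(4 a^3 + 27 b^2) mod 43 = 8
-1728 * (4 a)^3 = -1728 * (4*33)^3 mod 43 = 42
j = 42 * 8^(-1) mod 43 = 16

j = 16 (mod 43)


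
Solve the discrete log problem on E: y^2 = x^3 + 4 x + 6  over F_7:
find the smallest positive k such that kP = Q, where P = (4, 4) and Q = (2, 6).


Enumerate multiples of P until we hit Q = (2, 6):
  1P = (4, 4)
  2P = (1, 5)
  3P = (6, 6)
  4P = (5, 2)
  5P = (2, 6)
Match found at i = 5.

k = 5


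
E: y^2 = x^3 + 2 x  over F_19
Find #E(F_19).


For each x in F_19, count y with y^2 = x^3 + 2 x + 0 mod 19:
  x = 0: RHS = 0, y in [0]  -> 1 point(s)
  x = 6: RHS = 0, y in [0]  -> 1 point(s)
  x = 9: RHS = 6, y in [5, 14]  -> 2 point(s)
  x = 11: RHS = 4, y in [2, 17]  -> 2 point(s)
  x = 12: RHS = 4, y in [2, 17]  -> 2 point(s)
  x = 13: RHS = 0, y in [0]  -> 1 point(s)
  x = 14: RHS = 17, y in [6, 13]  -> 2 point(s)
  x = 15: RHS = 4, y in [2, 17]  -> 2 point(s)
  x = 16: RHS = 5, y in [9, 10]  -> 2 point(s)
  x = 17: RHS = 7, y in [8, 11]  -> 2 point(s)
  x = 18: RHS = 16, y in [4, 15]  -> 2 point(s)
Affine points: 19. Add the point at infinity: total = 20.

#E(F_19) = 20


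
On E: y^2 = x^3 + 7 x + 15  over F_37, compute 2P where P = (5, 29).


Doubling: s = (3 x1^2 + a) / (2 y1)
s = (3*5^2 + 7) / (2*29) mod 37 = 18
x3 = s^2 - 2 x1 mod 37 = 18^2 - 2*5 = 18
y3 = s (x1 - x3) - y1 mod 37 = 18 * (5 - 18) - 29 = 33

2P = (18, 33)


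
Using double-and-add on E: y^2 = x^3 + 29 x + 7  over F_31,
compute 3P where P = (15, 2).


k = 3 = 11_2 (binary, LSB first: 11)
Double-and-add from P = (15, 2):
  bit 0 = 1: acc = O + (15, 2) = (15, 2)
  bit 1 = 1: acc = (15, 2) + (8, 21) = (16, 14)

3P = (16, 14)


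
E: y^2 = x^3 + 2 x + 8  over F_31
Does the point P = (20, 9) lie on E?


Check whether y^2 = x^3 + 2 x + 8 (mod 31) for (x, y) = (20, 9).
LHS: y^2 = 9^2 mod 31 = 19
RHS: x^3 + 2 x + 8 = 20^3 + 2*20 + 8 mod 31 = 19
LHS = RHS

Yes, on the curve


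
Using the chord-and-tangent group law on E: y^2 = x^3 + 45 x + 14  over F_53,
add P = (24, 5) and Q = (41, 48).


P != Q, so use the chord formula.
s = (y2 - y1) / (x2 - x1) = (43) / (17) mod 53 = 15
x3 = s^2 - x1 - x2 mod 53 = 15^2 - 24 - 41 = 1
y3 = s (x1 - x3) - y1 mod 53 = 15 * (24 - 1) - 5 = 22

P + Q = (1, 22)


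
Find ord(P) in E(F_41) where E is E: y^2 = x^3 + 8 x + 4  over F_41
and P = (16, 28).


Compute successive multiples of P until we hit O:
  1P = (16, 28)
  2P = (32, 8)
  3P = (33, 24)
  4P = (0, 2)
  5P = (27, 31)
  6P = (14, 21)
  7P = (13, 3)
  8P = (4, 31)
  ... (continuing to 45P)
  45P = O

ord(P) = 45


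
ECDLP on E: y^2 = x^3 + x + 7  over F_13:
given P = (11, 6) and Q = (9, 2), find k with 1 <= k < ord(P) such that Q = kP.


Enumerate multiples of P until we hit Q = (9, 2):
  1P = (11, 6)
  2P = (4, 7)
  3P = (2, 2)
  4P = (1, 10)
  5P = (10, 4)
  6P = (9, 11)
  7P = (9, 2)
Match found at i = 7.

k = 7


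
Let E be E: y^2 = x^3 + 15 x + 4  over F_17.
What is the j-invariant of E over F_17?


Delta = -16(4 a^3 + 27 b^2) mod 17 = 9
-1728 * (4 a)^3 = -1728 * (4*15)^3 mod 17 = 5
j = 5 * 9^(-1) mod 17 = 10

j = 10 (mod 17)


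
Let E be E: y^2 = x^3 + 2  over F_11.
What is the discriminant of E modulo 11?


4 a^3 + 27 b^2 = 4*0^3 + 27*2^2 = 0 + 108 = 108
Delta = -16 * (108) = -1728
Delta mod 11 = 10

Delta = 10 (mod 11)


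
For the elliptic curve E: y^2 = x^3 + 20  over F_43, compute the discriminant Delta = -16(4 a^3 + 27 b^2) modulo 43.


4 a^3 + 27 b^2 = 4*0^3 + 27*20^2 = 0 + 10800 = 10800
Delta = -16 * (10800) = -172800
Delta mod 43 = 17

Delta = 17 (mod 43)


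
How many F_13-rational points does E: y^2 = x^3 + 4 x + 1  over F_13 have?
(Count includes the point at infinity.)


For each x in F_13, count y with y^2 = x^3 + 4 x + 1 mod 13:
  x = 0: RHS = 1, y in [1, 12]  -> 2 point(s)
  x = 2: RHS = 4, y in [2, 11]  -> 2 point(s)
  x = 3: RHS = 1, y in [1, 12]  -> 2 point(s)
  x = 4: RHS = 3, y in [4, 9]  -> 2 point(s)
  x = 5: RHS = 3, y in [4, 9]  -> 2 point(s)
  x = 8: RHS = 12, y in [5, 8]  -> 2 point(s)
  x = 9: RHS = 12, y in [5, 8]  -> 2 point(s)
  x = 10: RHS = 1, y in [1, 12]  -> 2 point(s)
  x = 12: RHS = 9, y in [3, 10]  -> 2 point(s)
Affine points: 18. Add the point at infinity: total = 19.

#E(F_13) = 19


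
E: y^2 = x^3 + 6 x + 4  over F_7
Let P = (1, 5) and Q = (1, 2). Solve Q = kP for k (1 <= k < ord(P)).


Enumerate multiples of P until we hit Q = (1, 2):
  1P = (1, 5)
  2P = (0, 5)
  3P = (6, 2)
  4P = (4, 1)
  5P = (3, 0)
  6P = (4, 6)
  7P = (6, 5)
  8P = (0, 2)
  9P = (1, 2)
Match found at i = 9.

k = 9


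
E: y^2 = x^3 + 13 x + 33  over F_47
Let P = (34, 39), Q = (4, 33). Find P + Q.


P != Q, so use the chord formula.
s = (y2 - y1) / (x2 - x1) = (41) / (17) mod 47 = 19
x3 = s^2 - x1 - x2 mod 47 = 19^2 - 34 - 4 = 41
y3 = s (x1 - x3) - y1 mod 47 = 19 * (34 - 41) - 39 = 16

P + Q = (41, 16)


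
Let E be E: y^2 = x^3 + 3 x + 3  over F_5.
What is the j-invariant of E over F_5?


Delta = -16(4 a^3 + 27 b^2) mod 5 = 4
-1728 * (4 a)^3 = -1728 * (4*3)^3 mod 5 = 1
j = 1 * 4^(-1) mod 5 = 4

j = 4 (mod 5)


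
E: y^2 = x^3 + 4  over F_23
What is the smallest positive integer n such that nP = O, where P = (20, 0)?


Compute successive multiples of P until we hit O:
  1P = (20, 0)
  2P = O

ord(P) = 2


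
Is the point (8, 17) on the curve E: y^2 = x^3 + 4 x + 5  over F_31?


Check whether y^2 = x^3 + 4 x + 5 (mod 31) for (x, y) = (8, 17).
LHS: y^2 = 17^2 mod 31 = 10
RHS: x^3 + 4 x + 5 = 8^3 + 4*8 + 5 mod 31 = 22
LHS != RHS

No, not on the curve


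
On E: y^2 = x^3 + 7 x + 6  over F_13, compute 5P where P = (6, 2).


k = 5 = 101_2 (binary, LSB first: 101)
Double-and-add from P = (6, 2):
  bit 0 = 1: acc = O + (6, 2) = (6, 2)
  bit 1 = 0: acc unchanged = (6, 2)
  bit 2 = 1: acc = (6, 2) + (1, 1) = (5, 6)

5P = (5, 6)


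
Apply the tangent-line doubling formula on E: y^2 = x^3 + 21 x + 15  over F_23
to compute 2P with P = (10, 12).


Doubling: s = (3 x1^2 + a) / (2 y1)
s = (3*10^2 + 21) / (2*12) mod 23 = 22
x3 = s^2 - 2 x1 mod 23 = 22^2 - 2*10 = 4
y3 = s (x1 - x3) - y1 mod 23 = 22 * (10 - 4) - 12 = 5

2P = (4, 5)


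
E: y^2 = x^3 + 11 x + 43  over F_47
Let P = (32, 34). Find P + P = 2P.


Doubling: s = (3 x1^2 + a) / (2 y1)
s = (3*32^2 + 11) / (2*34) mod 47 = 17
x3 = s^2 - 2 x1 mod 47 = 17^2 - 2*32 = 37
y3 = s (x1 - x3) - y1 mod 47 = 17 * (32 - 37) - 34 = 22

2P = (37, 22)


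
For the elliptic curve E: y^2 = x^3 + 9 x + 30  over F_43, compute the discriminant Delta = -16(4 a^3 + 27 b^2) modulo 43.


4 a^3 + 27 b^2 = 4*9^3 + 27*30^2 = 2916 + 24300 = 27216
Delta = -16 * (27216) = -435456
Delta mod 43 = 5

Delta = 5 (mod 43)


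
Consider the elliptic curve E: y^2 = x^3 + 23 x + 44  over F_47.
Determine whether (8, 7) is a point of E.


Check whether y^2 = x^3 + 23 x + 44 (mod 47) for (x, y) = (8, 7).
LHS: y^2 = 7^2 mod 47 = 2
RHS: x^3 + 23 x + 44 = 8^3 + 23*8 + 44 mod 47 = 35
LHS != RHS

No, not on the curve


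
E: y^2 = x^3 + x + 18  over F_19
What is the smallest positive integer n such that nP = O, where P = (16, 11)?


Compute successive multiples of P until we hit O:
  1P = (16, 11)
  2P = (15, 11)
  3P = (7, 8)
  4P = (13, 9)
  5P = (1, 18)
  6P = (11, 12)
  7P = (8, 14)
  8P = (18, 4)
  ... (continuing to 19P)
  19P = O

ord(P) = 19


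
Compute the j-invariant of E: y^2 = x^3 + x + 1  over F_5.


Delta = -16(4 a^3 + 27 b^2) mod 5 = 4
-1728 * (4 a)^3 = -1728 * (4*1)^3 mod 5 = 3
j = 3 * 4^(-1) mod 5 = 2

j = 2 (mod 5)


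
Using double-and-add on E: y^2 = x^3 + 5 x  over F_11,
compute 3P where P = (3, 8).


k = 3 = 11_2 (binary, LSB first: 11)
Double-and-add from P = (3, 8):
  bit 0 = 1: acc = O + (3, 8) = (3, 8)
  bit 1 = 1: acc = (3, 8) + (9, 2) = (0, 0)

3P = (0, 0)


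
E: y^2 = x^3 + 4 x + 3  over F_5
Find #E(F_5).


For each x in F_5, count y with y^2 = x^3 + 4 x + 3 mod 5:
  x = 2: RHS = 4, y in [2, 3]  -> 2 point(s)
Affine points: 2. Add the point at infinity: total = 3.

#E(F_5) = 3


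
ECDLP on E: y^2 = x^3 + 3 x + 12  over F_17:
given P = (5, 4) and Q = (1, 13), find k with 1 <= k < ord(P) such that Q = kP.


Enumerate multiples of P until we hit Q = (1, 13):
  1P = (5, 4)
  2P = (16, 12)
  3P = (11, 4)
  4P = (1, 13)
Match found at i = 4.

k = 4


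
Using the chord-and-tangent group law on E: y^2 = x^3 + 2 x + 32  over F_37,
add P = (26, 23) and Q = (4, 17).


P != Q, so use the chord formula.
s = (y2 - y1) / (x2 - x1) = (31) / (15) mod 37 = 7
x3 = s^2 - x1 - x2 mod 37 = 7^2 - 26 - 4 = 19
y3 = s (x1 - x3) - y1 mod 37 = 7 * (26 - 19) - 23 = 26

P + Q = (19, 26)


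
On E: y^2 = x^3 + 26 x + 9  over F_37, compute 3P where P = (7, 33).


k = 3 = 11_2 (binary, LSB first: 11)
Double-and-add from P = (7, 33):
  bit 0 = 1: acc = O + (7, 33) = (7, 33)
  bit 1 = 1: acc = (7, 33) + (16, 9) = (17, 6)

3P = (17, 6)


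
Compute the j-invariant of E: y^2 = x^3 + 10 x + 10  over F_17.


Delta = -16(4 a^3 + 27 b^2) mod 17 = 2
-1728 * (4 a)^3 = -1728 * (4*10)^3 mod 17 = 4
j = 4 * 2^(-1) mod 17 = 2

j = 2 (mod 17)


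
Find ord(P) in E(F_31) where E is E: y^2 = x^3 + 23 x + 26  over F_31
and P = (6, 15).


Compute successive multiples of P until we hit O:
  1P = (6, 15)
  2P = (6, 16)
  3P = O

ord(P) = 3


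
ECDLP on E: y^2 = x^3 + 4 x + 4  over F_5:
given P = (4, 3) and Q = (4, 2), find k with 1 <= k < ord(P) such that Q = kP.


Enumerate multiples of P until we hit Q = (4, 2):
  1P = (4, 3)
  2P = (1, 3)
  3P = (0, 2)
  4P = (2, 0)
  5P = (0, 3)
  6P = (1, 2)
  7P = (4, 2)
Match found at i = 7.

k = 7


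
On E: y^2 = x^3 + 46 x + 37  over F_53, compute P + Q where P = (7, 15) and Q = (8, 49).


P != Q, so use the chord formula.
s = (y2 - y1) / (x2 - x1) = (34) / (1) mod 53 = 34
x3 = s^2 - x1 - x2 mod 53 = 34^2 - 7 - 8 = 28
y3 = s (x1 - x3) - y1 mod 53 = 34 * (7 - 28) - 15 = 13

P + Q = (28, 13)


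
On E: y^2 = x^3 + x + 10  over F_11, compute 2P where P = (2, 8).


Doubling: s = (3 x1^2 + a) / (2 y1)
s = (3*2^2 + 1) / (2*8) mod 11 = 7
x3 = s^2 - 2 x1 mod 11 = 7^2 - 2*2 = 1
y3 = s (x1 - x3) - y1 mod 11 = 7 * (2 - 1) - 8 = 10

2P = (1, 10)


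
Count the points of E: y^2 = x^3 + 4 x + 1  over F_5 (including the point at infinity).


For each x in F_5, count y with y^2 = x^3 + 4 x + 1 mod 5:
  x = 0: RHS = 1, y in [1, 4]  -> 2 point(s)
  x = 1: RHS = 1, y in [1, 4]  -> 2 point(s)
  x = 3: RHS = 0, y in [0]  -> 1 point(s)
  x = 4: RHS = 1, y in [1, 4]  -> 2 point(s)
Affine points: 7. Add the point at infinity: total = 8.

#E(F_5) = 8


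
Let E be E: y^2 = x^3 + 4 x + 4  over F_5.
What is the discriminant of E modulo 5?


4 a^3 + 27 b^2 = 4*4^3 + 27*4^2 = 256 + 432 = 688
Delta = -16 * (688) = -11008
Delta mod 5 = 2

Delta = 2 (mod 5)


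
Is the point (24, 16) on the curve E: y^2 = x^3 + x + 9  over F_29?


Check whether y^2 = x^3 + 1 x + 9 (mod 29) for (x, y) = (24, 16).
LHS: y^2 = 16^2 mod 29 = 24
RHS: x^3 + 1 x + 9 = 24^3 + 1*24 + 9 mod 29 = 24
LHS = RHS

Yes, on the curve


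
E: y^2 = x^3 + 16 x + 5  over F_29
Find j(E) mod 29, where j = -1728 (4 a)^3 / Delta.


Delta = -16(4 a^3 + 27 b^2) mod 29 = 4
-1728 * (4 a)^3 = -1728 * (4*16)^3 mod 29 = 11
j = 11 * 4^(-1) mod 29 = 10

j = 10 (mod 29)


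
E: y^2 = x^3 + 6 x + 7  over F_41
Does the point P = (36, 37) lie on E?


Check whether y^2 = x^3 + 6 x + 7 (mod 41) for (x, y) = (36, 37).
LHS: y^2 = 37^2 mod 41 = 16
RHS: x^3 + 6 x + 7 = 36^3 + 6*36 + 7 mod 41 = 16
LHS = RHS

Yes, on the curve


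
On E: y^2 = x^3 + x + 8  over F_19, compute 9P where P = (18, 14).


k = 9 = 1001_2 (binary, LSB first: 1001)
Double-and-add from P = (18, 14):
  bit 0 = 1: acc = O + (18, 14) = (18, 14)
  bit 1 = 0: acc unchanged = (18, 14)
  bit 2 = 0: acc unchanged = (18, 14)
  bit 3 = 1: acc = (18, 14) + (10, 12) = (16, 15)

9P = (16, 15)


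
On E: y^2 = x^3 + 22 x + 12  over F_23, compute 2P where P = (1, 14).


Doubling: s = (3 x1^2 + a) / (2 y1)
s = (3*1^2 + 22) / (2*14) mod 23 = 5
x3 = s^2 - 2 x1 mod 23 = 5^2 - 2*1 = 0
y3 = s (x1 - x3) - y1 mod 23 = 5 * (1 - 0) - 14 = 14

2P = (0, 14)


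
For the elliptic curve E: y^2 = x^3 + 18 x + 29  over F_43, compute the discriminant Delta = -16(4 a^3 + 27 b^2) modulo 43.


4 a^3 + 27 b^2 = 4*18^3 + 27*29^2 = 23328 + 22707 = 46035
Delta = -16 * (46035) = -736560
Delta mod 43 = 30

Delta = 30 (mod 43)


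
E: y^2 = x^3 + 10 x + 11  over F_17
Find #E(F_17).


For each x in F_17, count y with y^2 = x^3 + 10 x + 11 mod 17:
  x = 3: RHS = 0, y in [0]  -> 1 point(s)
  x = 4: RHS = 13, y in [8, 9]  -> 2 point(s)
  x = 5: RHS = 16, y in [4, 13]  -> 2 point(s)
  x = 6: RHS = 15, y in [7, 10]  -> 2 point(s)
  x = 7: RHS = 16, y in [4, 13]  -> 2 point(s)
  x = 8: RHS = 8, y in [5, 12]  -> 2 point(s)
  x = 13: RHS = 9, y in [3, 14]  -> 2 point(s)
  x = 15: RHS = 0, y in [0]  -> 1 point(s)
  x = 16: RHS = 0, y in [0]  -> 1 point(s)
Affine points: 15. Add the point at infinity: total = 16.

#E(F_17) = 16


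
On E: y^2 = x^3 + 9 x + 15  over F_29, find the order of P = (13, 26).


Compute successive multiples of P until we hit O:
  1P = (13, 26)
  2P = (4, 12)
  3P = (18, 21)
  4P = (28, 18)
  5P = (12, 16)
  6P = (17, 21)
  7P = (6, 16)
  8P = (15, 25)
  ... (continuing to 25P)
  25P = O

ord(P) = 25


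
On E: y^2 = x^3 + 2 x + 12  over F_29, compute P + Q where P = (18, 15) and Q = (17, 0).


P != Q, so use the chord formula.
s = (y2 - y1) / (x2 - x1) = (14) / (28) mod 29 = 15
x3 = s^2 - x1 - x2 mod 29 = 15^2 - 18 - 17 = 16
y3 = s (x1 - x3) - y1 mod 29 = 15 * (18 - 16) - 15 = 15

P + Q = (16, 15)


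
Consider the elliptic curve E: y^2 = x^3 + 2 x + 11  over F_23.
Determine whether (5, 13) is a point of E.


Check whether y^2 = x^3 + 2 x + 11 (mod 23) for (x, y) = (5, 13).
LHS: y^2 = 13^2 mod 23 = 8
RHS: x^3 + 2 x + 11 = 5^3 + 2*5 + 11 mod 23 = 8
LHS = RHS

Yes, on the curve


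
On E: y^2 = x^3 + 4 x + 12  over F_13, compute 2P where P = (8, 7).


Doubling: s = (3 x1^2 + a) / (2 y1)
s = (3*8^2 + 4) / (2*7) mod 13 = 1
x3 = s^2 - 2 x1 mod 13 = 1^2 - 2*8 = 11
y3 = s (x1 - x3) - y1 mod 13 = 1 * (8 - 11) - 7 = 3

2P = (11, 3)


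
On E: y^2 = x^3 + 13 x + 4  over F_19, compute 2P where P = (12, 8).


k = 2 = 10_2 (binary, LSB first: 01)
Double-and-add from P = (12, 8):
  bit 0 = 0: acc unchanged = O
  bit 1 = 1: acc = O + (0, 17) = (0, 17)

2P = (0, 17)


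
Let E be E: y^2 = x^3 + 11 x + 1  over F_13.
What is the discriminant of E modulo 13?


4 a^3 + 27 b^2 = 4*11^3 + 27*1^2 = 5324 + 27 = 5351
Delta = -16 * (5351) = -85616
Delta mod 13 = 2

Delta = 2 (mod 13)


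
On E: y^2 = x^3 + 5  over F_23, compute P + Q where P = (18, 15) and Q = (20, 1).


P != Q, so use the chord formula.
s = (y2 - y1) / (x2 - x1) = (9) / (2) mod 23 = 16
x3 = s^2 - x1 - x2 mod 23 = 16^2 - 18 - 20 = 11
y3 = s (x1 - x3) - y1 mod 23 = 16 * (18 - 11) - 15 = 5

P + Q = (11, 5)


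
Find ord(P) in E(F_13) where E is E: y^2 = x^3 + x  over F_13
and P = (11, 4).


Compute successive multiples of P until we hit O:
  1P = (11, 4)
  2P = (4, 9)
  3P = (7, 8)
  4P = (9, 7)
  5P = (5, 0)
  6P = (9, 6)
  7P = (7, 5)
  8P = (4, 4)
  ... (continuing to 10P)
  10P = O

ord(P) = 10


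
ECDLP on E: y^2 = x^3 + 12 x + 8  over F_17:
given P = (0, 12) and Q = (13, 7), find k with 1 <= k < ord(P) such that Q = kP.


Enumerate multiples of P until we hit Q = (13, 7):
  1P = (0, 12)
  2P = (13, 7)
Match found at i = 2.

k = 2


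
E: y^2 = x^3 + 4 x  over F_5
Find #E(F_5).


For each x in F_5, count y with y^2 = x^3 + 4 x + 0 mod 5:
  x = 0: RHS = 0, y in [0]  -> 1 point(s)
  x = 1: RHS = 0, y in [0]  -> 1 point(s)
  x = 2: RHS = 1, y in [1, 4]  -> 2 point(s)
  x = 3: RHS = 4, y in [2, 3]  -> 2 point(s)
  x = 4: RHS = 0, y in [0]  -> 1 point(s)
Affine points: 7. Add the point at infinity: total = 8.

#E(F_5) = 8


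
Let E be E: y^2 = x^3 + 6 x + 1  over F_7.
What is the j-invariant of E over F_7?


Delta = -16(4 a^3 + 27 b^2) mod 7 = 3
-1728 * (4 a)^3 = -1728 * (4*6)^3 mod 7 = 6
j = 6 * 3^(-1) mod 7 = 2

j = 2 (mod 7)


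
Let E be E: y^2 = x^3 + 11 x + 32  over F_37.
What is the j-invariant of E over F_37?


Delta = -16(4 a^3 + 27 b^2) mod 37 = 31
-1728 * (4 a)^3 = -1728 * (4*11)^3 mod 37 = 36
j = 36 * 31^(-1) mod 37 = 31

j = 31 (mod 37)


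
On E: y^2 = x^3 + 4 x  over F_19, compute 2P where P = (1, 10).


Doubling: s = (3 x1^2 + a) / (2 y1)
s = (3*1^2 + 4) / (2*10) mod 19 = 7
x3 = s^2 - 2 x1 mod 19 = 7^2 - 2*1 = 9
y3 = s (x1 - x3) - y1 mod 19 = 7 * (1 - 9) - 10 = 10

2P = (9, 10)


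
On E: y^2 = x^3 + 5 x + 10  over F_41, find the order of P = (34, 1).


Compute successive multiples of P until we hit O:
  1P = (34, 1)
  2P = (9, 13)
  3P = (37, 7)
  4P = (15, 37)
  5P = (35, 16)
  6P = (33, 14)
  7P = (20, 22)
  8P = (20, 19)
  ... (continuing to 15P)
  15P = O

ord(P) = 15


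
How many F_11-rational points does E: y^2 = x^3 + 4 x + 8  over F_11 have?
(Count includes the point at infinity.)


For each x in F_11, count y with y^2 = x^3 + 4 x + 8 mod 11:
  x = 3: RHS = 3, y in [5, 6]  -> 2 point(s)
  x = 4: RHS = 0, y in [0]  -> 1 point(s)
  x = 7: RHS = 5, y in [4, 7]  -> 2 point(s)
  x = 9: RHS = 3, y in [5, 6]  -> 2 point(s)
  x = 10: RHS = 3, y in [5, 6]  -> 2 point(s)
Affine points: 9. Add the point at infinity: total = 10.

#E(F_11) = 10


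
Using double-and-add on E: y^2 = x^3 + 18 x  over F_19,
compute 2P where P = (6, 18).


k = 2 = 10_2 (binary, LSB first: 01)
Double-and-add from P = (6, 18):
  bit 0 = 0: acc unchanged = O
  bit 1 = 1: acc = O + (5, 14) = (5, 14)

2P = (5, 14)


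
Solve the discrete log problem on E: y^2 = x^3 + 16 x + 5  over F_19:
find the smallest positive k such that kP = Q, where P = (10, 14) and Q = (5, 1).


Enumerate multiples of P until we hit Q = (5, 1):
  1P = (10, 14)
  2P = (5, 18)
  3P = (13, 15)
  4P = (13, 4)
  5P = (5, 1)
Match found at i = 5.

k = 5


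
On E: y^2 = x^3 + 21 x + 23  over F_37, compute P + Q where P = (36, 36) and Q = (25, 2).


P != Q, so use the chord formula.
s = (y2 - y1) / (x2 - x1) = (3) / (26) mod 37 = 30
x3 = s^2 - x1 - x2 mod 37 = 30^2 - 36 - 25 = 25
y3 = s (x1 - x3) - y1 mod 37 = 30 * (36 - 25) - 36 = 35

P + Q = (25, 35)


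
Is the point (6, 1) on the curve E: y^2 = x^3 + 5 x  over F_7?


Check whether y^2 = x^3 + 5 x + 0 (mod 7) for (x, y) = (6, 1).
LHS: y^2 = 1^2 mod 7 = 1
RHS: x^3 + 5 x + 0 = 6^3 + 5*6 + 0 mod 7 = 1
LHS = RHS

Yes, on the curve


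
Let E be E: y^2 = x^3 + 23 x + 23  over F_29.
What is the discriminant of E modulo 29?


4 a^3 + 27 b^2 = 4*23^3 + 27*23^2 = 48668 + 14283 = 62951
Delta = -16 * (62951) = -1007216
Delta mod 29 = 12

Delta = 12 (mod 29)


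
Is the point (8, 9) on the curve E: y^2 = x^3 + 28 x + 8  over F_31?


Check whether y^2 = x^3 + 28 x + 8 (mod 31) for (x, y) = (8, 9).
LHS: y^2 = 9^2 mod 31 = 19
RHS: x^3 + 28 x + 8 = 8^3 + 28*8 + 8 mod 31 = 0
LHS != RHS

No, not on the curve


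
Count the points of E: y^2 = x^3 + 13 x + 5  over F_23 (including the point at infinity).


For each x in F_23, count y with y^2 = x^3 + 13 x + 5 mod 23:
  x = 2: RHS = 16, y in [4, 19]  -> 2 point(s)
  x = 3: RHS = 2, y in [5, 18]  -> 2 point(s)
  x = 4: RHS = 6, y in [11, 12]  -> 2 point(s)
  x = 6: RHS = 0, y in [0]  -> 1 point(s)
  x = 7: RHS = 2, y in [5, 18]  -> 2 point(s)
  x = 8: RHS = 0, y in [0]  -> 1 point(s)
  x = 9: RHS = 0, y in [0]  -> 1 point(s)
  x = 10: RHS = 8, y in [10, 13]  -> 2 point(s)
  x = 12: RHS = 3, y in [7, 16]  -> 2 point(s)
  x = 13: RHS = 2, y in [5, 18]  -> 2 point(s)
  x = 16: RHS = 8, y in [10, 13]  -> 2 point(s)
  x = 19: RHS = 4, y in [2, 21]  -> 2 point(s)
  x = 20: RHS = 8, y in [10, 13]  -> 2 point(s)
Affine points: 23. Add the point at infinity: total = 24.

#E(F_23) = 24


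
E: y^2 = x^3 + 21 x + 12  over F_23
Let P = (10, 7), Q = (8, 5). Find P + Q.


P != Q, so use the chord formula.
s = (y2 - y1) / (x2 - x1) = (21) / (21) mod 23 = 1
x3 = s^2 - x1 - x2 mod 23 = 1^2 - 10 - 8 = 6
y3 = s (x1 - x3) - y1 mod 23 = 1 * (10 - 6) - 7 = 20

P + Q = (6, 20)


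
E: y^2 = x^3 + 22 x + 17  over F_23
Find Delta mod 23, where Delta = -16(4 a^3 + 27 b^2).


4 a^3 + 27 b^2 = 4*22^3 + 27*17^2 = 42592 + 7803 = 50395
Delta = -16 * (50395) = -806320
Delta mod 23 = 14

Delta = 14 (mod 23)


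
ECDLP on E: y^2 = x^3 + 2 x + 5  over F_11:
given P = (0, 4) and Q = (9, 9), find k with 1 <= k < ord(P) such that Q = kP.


Enumerate multiples of P until we hit Q = (9, 9):
  1P = (0, 4)
  2P = (9, 2)
  3P = (3, 4)
  4P = (8, 7)
  5P = (4, 0)
  6P = (8, 4)
  7P = (3, 7)
  8P = (9, 9)
Match found at i = 8.

k = 8
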